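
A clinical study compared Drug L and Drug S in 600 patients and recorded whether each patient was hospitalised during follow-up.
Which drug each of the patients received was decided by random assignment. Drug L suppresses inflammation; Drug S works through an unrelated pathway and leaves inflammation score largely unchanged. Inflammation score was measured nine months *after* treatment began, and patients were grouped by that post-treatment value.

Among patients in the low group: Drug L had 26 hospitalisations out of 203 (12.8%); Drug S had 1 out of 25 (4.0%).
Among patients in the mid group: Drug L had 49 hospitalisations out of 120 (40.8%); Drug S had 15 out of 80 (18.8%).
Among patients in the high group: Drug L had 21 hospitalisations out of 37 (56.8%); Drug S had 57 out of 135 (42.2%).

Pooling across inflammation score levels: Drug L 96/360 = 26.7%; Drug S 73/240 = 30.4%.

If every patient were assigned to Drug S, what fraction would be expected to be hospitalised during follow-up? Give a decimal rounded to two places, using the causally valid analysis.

0.30

Stratifying would compare drugs among patients the drugs themselves sorted into inflammation score groups — a form of selection on an intermediate. The unconditioned pooled rates give the total causal effect.
So P(outcome | do(Drug S)) is just the pooled rate for Drug S: 73/240 = 0.304.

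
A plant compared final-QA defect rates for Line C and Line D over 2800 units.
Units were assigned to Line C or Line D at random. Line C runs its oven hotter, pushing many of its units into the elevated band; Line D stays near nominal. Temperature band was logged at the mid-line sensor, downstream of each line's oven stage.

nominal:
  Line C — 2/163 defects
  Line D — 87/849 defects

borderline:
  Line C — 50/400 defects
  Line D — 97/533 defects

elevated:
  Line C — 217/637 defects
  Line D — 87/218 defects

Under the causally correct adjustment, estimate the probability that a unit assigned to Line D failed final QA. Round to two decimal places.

0.17

Stratifying would compare lines among units the lines themselves sorted into in-process temperature band groups — a form of selection on an intermediate. The unconditioned pooled rates give the total causal effect.
So P(outcome | do(Line D)) is just the pooled rate for Line D: 271/1600 = 0.169.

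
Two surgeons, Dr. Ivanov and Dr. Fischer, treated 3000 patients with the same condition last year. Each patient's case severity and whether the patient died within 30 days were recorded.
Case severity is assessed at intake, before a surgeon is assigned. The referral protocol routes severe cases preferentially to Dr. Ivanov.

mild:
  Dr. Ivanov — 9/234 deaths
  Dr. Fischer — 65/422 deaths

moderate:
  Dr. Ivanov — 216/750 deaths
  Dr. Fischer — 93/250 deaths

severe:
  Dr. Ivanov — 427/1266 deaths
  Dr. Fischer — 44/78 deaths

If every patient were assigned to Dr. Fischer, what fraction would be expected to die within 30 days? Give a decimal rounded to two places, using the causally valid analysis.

Dr. Ivanov is lower inside every case severity stratum but Dr. Fischer is lower in aggregate. Whether to stratify depends on how case severity relates to the surgeon.
Case severity differs across surgeons for reasons unrelated to any effect of the surgeon itself, and it separately predicts the outcome — a classic confounder. We must compare within case severity levels.
Standardising Dr. Fischer to the population case severity mix: 0.219·65/422 + 0.333·93/250 + 0.448·44/78 = 0.410.

0.41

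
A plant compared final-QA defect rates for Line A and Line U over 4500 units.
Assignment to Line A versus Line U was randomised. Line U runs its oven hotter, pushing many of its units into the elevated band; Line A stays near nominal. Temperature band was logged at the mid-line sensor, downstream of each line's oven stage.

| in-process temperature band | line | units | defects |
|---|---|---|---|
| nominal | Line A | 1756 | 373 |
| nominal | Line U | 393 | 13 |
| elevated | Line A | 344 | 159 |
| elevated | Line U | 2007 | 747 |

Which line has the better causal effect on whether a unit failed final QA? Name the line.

Line A

Line U is lower inside every in-process temperature band stratum but Line A is lower in aggregate. Whether to stratify depends on how in-process temperature band relates to the line.
Because the line influences in-process temperature band, in-process temperature band is a post-treatment mediator, not a confounder. Stratifying on it would bias the estimate; the causal effect is the crude pooled difference.
Pooled: Line A 25.3% vs Line U 31.7%; Line A is lower overall.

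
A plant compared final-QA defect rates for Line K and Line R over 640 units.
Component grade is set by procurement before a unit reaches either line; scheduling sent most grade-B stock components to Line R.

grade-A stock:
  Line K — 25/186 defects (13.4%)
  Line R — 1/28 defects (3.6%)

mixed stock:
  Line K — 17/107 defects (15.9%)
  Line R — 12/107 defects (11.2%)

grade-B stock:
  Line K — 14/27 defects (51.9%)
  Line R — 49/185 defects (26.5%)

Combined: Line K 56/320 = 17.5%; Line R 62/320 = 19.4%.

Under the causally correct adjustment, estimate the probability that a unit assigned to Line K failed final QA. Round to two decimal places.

0.27

The stratified and pooled comparisons disagree (Line R wins within each component grade; Line K wins overall), so the answer turns on the causal role of component grade.
Component grade is set before the line has any effect — it is not caused by the line — and it independently drives the outcome. That makes it a confounder, so the causal comparison is within component grade levels.
Standardising Line K to the population component grade mix: 0.334·25/186 + 0.334·17/107 + 0.331·14/27 = 0.270.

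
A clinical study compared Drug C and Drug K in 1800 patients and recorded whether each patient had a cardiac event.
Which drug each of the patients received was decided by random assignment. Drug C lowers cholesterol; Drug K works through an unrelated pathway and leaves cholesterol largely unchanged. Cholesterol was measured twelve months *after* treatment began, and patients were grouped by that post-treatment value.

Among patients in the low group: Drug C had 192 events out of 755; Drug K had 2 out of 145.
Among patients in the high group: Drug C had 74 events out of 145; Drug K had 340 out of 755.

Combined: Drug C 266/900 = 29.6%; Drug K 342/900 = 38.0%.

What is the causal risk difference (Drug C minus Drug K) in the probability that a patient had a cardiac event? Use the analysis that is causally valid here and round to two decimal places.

-0.08

Cholesterol is downstream of the drug. One should not condition on a consequence of treatment, so the overall rates are the right comparison.
The causal difference is the pooled difference: 0.296 − 0.380 = -0.084.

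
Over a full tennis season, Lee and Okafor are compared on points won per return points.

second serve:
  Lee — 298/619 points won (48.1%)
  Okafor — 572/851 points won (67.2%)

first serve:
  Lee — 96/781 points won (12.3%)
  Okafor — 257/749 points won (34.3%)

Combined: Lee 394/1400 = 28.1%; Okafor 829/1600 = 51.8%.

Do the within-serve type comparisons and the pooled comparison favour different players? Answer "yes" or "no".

Within each serve type level (second serve 48.1% vs 67.2%; first serve 12.3% vs 34.3%), Okafor has the higher rate every time. Pooled: 28.1% vs 51.8% — Okafor has the higher rate overall. They agree.

no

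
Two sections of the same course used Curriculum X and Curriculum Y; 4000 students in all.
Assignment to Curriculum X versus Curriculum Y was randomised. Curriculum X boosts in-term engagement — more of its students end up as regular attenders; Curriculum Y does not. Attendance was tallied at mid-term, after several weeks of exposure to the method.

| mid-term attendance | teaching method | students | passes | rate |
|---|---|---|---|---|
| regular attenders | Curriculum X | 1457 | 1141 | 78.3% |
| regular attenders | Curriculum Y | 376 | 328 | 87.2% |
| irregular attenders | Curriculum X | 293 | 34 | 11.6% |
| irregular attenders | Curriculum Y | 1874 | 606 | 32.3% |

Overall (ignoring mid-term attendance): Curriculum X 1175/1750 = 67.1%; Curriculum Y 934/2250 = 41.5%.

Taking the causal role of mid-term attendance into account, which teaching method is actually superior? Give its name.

Because the teaching method influences mid-term attendance, mid-term attendance is a post-treatment mediator, not a confounder. Stratifying on it would bias the estimate; the causal effect is the crude pooled difference.
Pooled: Curriculum X 67.1% vs Curriculum Y 41.5%; Curriculum X is higher overall.

Curriculum X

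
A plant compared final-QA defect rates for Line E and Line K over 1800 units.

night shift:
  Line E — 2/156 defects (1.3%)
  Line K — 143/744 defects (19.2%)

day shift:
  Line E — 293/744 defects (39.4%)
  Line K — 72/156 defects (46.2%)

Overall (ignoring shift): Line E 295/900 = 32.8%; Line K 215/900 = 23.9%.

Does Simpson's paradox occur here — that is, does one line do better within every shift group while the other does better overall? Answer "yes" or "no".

Within each shift level (night shift 1.3% vs 19.2%; day shift 39.4% vs 46.2%), Line E has the lower rate every time. Pooled: 32.8% vs 23.9% — Line K has the lower rate overall. The two comparisons disagree.

yes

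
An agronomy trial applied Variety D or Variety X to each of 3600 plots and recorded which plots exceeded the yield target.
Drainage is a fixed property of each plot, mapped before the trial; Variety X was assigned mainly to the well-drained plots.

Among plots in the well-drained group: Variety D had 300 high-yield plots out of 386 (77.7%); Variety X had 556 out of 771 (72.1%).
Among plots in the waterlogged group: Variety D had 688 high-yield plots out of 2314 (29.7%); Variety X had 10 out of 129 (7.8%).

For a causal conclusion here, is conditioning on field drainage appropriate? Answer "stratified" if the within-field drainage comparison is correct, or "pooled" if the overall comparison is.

Nothing the variety does changes field drainage; the imbalance is an allocation artefact. With field drainage also predicting the outcome, the pooled figure is confounded, and the within-stratum comparison is the causal one.
Within each level — well-drained: 77.7% vs 72.1%; waterlogged: 29.7% vs 7.8% — Variety D is higher every time.

stratified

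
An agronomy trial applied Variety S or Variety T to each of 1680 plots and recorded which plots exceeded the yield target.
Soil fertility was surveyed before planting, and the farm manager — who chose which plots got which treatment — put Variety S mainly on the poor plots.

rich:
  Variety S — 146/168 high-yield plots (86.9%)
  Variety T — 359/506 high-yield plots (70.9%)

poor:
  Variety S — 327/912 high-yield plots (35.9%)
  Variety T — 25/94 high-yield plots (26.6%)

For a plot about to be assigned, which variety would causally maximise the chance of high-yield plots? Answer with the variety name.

Variety S

Soil fertility differs across varietys for reasons unrelated to any effect of the variety itself, and it separately predicts the outcome — a classic confounder. We must compare within soil fertility levels.
Within each level — rich: 86.9% vs 70.9%; poor: 35.9% vs 26.6% — Variety S is higher every time.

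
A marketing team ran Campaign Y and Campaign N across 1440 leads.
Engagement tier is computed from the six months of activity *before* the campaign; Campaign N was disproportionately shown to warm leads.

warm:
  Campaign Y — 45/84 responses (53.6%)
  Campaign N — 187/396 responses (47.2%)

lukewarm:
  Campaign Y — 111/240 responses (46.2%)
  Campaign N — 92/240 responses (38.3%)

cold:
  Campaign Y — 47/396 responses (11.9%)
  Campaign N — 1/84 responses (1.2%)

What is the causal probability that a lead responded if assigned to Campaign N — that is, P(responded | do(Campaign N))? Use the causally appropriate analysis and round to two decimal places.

0.29

Campaign Y is higher inside every engagement tier stratum but Campaign N is higher in aggregate. Whether to stratify depends on how engagement tier relates to the campaign.
Engagement tier satisfies the back-door criterion: it is not a descendant of the campaign, and it blocks the spurious path from campaign to outcome. Adjusting for it (i.e., using the within-engagement tier rates) gives the causal effect.
Standardising Campaign N to the population engagement tier mix: 0.333·187/396 + 0.333·92/240 + 0.333·1/84 = 0.289.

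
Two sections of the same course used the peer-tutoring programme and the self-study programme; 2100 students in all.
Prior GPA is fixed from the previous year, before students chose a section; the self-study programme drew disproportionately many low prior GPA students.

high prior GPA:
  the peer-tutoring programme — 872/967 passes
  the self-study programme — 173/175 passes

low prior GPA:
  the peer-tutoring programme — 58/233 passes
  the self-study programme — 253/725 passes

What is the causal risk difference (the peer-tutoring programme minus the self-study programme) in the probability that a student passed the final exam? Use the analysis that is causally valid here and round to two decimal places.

-0.09

The stratified and pooled comparisons disagree (the self-study programme wins within each prior GPA band; the peer-tutoring programme wins overall), so the answer turns on the causal role of prior GPA band.
Nothing the teaching method does changes prior GPA band; the imbalance is an allocation artefact. With prior GPA band also predicting the outcome, the pooled figure is confounded, and the within-stratum comparison is the causal one.
Adjusting over the population distribution of prior GPA band: 0.544·(0.902−0.989) + 0.456·(0.249−0.349) = -0.093.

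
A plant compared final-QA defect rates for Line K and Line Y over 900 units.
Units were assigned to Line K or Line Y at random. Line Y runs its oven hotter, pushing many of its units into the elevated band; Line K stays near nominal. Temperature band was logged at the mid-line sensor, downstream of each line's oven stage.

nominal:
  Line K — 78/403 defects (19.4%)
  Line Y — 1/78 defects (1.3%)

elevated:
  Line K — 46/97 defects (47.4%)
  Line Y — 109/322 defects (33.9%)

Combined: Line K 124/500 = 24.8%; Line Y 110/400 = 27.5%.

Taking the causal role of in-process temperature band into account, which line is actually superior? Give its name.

The stratified and pooled comparisons disagree (Line Y wins within each in-process temperature band; Line K wins overall), so the answer turns on the causal role of in-process temperature band.
Stratifying would compare lines among units the lines themselves sorted into in-process temperature band groups — a form of selection on an intermediate. The unconditioned pooled rates give the total causal effect.
Pooled: Line K 24.8% vs Line Y 27.5%; Line K is lower overall.

Line K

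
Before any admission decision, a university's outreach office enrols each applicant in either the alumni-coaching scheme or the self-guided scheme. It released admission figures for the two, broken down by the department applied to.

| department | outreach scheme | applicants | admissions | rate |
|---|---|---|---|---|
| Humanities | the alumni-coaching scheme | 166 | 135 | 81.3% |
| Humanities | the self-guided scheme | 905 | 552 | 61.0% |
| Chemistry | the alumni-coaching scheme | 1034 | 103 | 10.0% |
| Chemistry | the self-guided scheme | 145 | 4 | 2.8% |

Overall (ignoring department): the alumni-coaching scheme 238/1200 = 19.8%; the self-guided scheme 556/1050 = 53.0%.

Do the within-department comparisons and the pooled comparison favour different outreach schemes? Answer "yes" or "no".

Within each department level (Humanities 81.3% vs 61.0%; Chemistry 10.0% vs 2.8%), the alumni-coaching scheme has the higher rate every time. Pooled: 19.8% vs 53.0% — the self-guided scheme has the higher rate overall. The two comparisons disagree.

yes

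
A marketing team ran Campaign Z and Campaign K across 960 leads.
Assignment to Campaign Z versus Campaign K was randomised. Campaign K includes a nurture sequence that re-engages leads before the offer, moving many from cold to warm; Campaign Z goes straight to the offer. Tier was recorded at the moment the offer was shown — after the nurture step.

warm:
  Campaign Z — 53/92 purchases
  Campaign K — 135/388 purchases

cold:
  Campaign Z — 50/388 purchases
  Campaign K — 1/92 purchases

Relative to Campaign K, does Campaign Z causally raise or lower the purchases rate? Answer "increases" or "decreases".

Campaign Z is higher inside every engagement tier stratum but Campaign K is higher in aggregate. Whether to stratify depends on how engagement tier relates to the campaign.
Engagement tier is downstream of the campaign. One should not condition on a consequence of treatment, so the overall rates are the right comparison.
Pooled: Campaign Z 21.5% vs Campaign K 28.3%; Campaign K is higher overall.

decreases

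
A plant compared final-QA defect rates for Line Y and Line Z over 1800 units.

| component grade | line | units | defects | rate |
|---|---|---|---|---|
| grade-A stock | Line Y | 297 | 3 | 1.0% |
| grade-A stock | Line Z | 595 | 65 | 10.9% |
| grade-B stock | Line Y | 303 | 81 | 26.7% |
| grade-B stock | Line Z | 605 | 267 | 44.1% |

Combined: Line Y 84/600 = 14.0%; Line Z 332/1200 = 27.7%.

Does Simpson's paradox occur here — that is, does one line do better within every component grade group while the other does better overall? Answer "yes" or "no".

no

Within each component grade level (grade-A stock 1.0% vs 10.9%; grade-B stock 26.7% vs 44.1%), Line Y has the lower rate every time. Pooled: 14.0% vs 27.7% — Line Y has the lower rate overall. They agree.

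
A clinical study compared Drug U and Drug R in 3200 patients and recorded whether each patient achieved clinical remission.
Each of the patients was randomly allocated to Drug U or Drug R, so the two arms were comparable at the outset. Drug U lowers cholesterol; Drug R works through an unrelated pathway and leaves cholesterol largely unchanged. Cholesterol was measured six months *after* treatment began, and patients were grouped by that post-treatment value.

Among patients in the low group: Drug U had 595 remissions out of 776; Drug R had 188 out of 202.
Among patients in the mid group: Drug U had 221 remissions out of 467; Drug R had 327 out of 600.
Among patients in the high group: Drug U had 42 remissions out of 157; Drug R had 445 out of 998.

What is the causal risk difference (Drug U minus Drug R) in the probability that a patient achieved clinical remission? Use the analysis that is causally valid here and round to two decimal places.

+0.08

Drug R is higher inside every cholesterol stratum but Drug U is higher in aggregate. Whether to stratify depends on how cholesterol relates to the drug.
Because the drug influences cholesterol, cholesterol is a post-treatment mediator, not a confounder. Stratifying on it would bias the estimate; the causal effect is the crude pooled difference.
The causal difference is the pooled difference: 0.613 − 0.533 = +0.080.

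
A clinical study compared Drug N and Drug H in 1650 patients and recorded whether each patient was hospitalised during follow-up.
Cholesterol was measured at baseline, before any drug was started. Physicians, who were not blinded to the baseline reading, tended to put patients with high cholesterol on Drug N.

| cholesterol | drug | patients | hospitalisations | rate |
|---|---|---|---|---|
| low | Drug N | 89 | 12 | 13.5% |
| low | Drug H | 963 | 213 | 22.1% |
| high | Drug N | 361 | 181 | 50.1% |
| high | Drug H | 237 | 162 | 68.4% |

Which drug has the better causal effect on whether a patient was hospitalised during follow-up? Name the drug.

Drug N

The cholesterol-specific comparison favours Drug N throughout, but the pooled figures favour Drug H. The question is whether to condition on cholesterol.
The imbalance in cholesterol arose from how patients were allocated, not from anything the drug did; and cholesterol independently affects the outcome. The pooled gap is confounded — condition on cholesterol.
Within each level — low: 13.5% vs 22.1%; high: 50.1% vs 68.4% — Drug N is lower every time.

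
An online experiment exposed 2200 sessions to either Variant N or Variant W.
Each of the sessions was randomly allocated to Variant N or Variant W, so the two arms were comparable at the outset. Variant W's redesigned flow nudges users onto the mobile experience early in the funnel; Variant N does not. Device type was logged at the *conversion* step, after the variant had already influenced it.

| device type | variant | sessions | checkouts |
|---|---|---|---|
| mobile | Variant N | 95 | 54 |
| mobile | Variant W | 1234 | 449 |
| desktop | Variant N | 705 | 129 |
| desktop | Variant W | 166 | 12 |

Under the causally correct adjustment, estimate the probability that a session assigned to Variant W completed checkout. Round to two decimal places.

0.33

Device type is downstream of the variant. One should not condition on a consequence of treatment, so the overall rates are the right comparison.
So P(outcome | do(Variant W)) is just the pooled rate for Variant W: 461/1400 = 0.329.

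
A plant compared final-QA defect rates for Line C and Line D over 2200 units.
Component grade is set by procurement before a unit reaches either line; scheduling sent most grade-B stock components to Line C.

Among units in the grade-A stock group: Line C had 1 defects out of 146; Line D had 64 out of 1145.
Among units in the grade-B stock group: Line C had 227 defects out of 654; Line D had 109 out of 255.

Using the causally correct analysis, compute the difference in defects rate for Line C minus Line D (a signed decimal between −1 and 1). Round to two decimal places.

The stratified and pooled comparisons disagree (Line C wins within each component grade; Line D wins overall), so the answer turns on the causal role of component grade.
Since component grade is a pre-existing factor (not a product of the line) and it affects the outcome on its own, it is a confounder. The stratified rates, not the pooled rate, identify the causal effect.
Adjusting over the population distribution of component grade: 0.587·(0.007−0.056) + 0.413·(0.347−0.427) = -0.062.

-0.06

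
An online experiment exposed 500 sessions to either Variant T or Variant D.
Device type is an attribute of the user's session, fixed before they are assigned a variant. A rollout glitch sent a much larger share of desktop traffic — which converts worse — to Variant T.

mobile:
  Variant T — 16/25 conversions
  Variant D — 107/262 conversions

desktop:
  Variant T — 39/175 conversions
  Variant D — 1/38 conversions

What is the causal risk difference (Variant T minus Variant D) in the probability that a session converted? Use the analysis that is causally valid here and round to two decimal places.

The stratified and pooled comparisons disagree (Variant T wins within each device type; Variant D wins overall), so the answer turns on the causal role of device type.
The imbalance in device type arose from how sessions were allocated, not from anything the variant did; and device type independently affects the outcome. The pooled gap is confounded — condition on device type.
Adjusting over the population distribution of device type: 0.574·(0.640−0.408) + 0.426·(0.223−0.026) = +0.217.

+0.22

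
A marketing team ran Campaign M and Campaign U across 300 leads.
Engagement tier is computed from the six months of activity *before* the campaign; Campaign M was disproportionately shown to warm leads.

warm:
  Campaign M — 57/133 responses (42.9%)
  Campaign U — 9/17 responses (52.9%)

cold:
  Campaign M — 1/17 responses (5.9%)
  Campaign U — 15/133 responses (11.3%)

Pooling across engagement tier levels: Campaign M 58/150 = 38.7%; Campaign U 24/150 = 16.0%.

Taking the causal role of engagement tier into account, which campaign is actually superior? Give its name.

The stratified and pooled comparisons disagree (Campaign U wins within each engagement tier; Campaign M wins overall), so the answer turns on the causal role of engagement tier.
The imbalance in engagement tier arose from how leads were allocated, not from anything the campaign did; and engagement tier independently affects the outcome. The pooled gap is confounded — condition on engagement tier.
Within each level — warm: 42.9% vs 52.9%; cold: 5.9% vs 11.3% — Campaign U is higher every time.

Campaign U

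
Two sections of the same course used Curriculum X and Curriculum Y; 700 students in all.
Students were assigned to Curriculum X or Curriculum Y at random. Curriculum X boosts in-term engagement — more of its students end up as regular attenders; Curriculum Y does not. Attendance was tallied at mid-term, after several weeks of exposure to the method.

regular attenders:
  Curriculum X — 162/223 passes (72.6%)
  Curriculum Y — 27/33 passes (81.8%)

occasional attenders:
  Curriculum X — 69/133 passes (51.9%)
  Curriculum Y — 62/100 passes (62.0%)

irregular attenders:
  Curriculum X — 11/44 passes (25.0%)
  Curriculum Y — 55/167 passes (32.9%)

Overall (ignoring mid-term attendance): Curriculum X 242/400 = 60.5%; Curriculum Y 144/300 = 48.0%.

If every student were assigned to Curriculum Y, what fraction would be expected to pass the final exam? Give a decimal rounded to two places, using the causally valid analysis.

0.48

Mid-term attendance is downstream of the teaching method. One should not condition on a consequence of treatment, so the overall rates are the right comparison.
So P(outcome | do(Curriculum Y)) is just the pooled rate for Curriculum Y: 144/300 = 0.480.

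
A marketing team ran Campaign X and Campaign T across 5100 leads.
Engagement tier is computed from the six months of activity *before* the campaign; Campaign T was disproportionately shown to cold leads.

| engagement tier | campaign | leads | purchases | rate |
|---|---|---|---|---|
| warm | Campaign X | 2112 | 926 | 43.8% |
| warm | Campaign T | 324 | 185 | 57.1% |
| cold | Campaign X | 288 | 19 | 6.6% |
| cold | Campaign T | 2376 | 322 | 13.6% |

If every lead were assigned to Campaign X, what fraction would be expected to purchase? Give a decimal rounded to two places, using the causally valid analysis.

The stratified and pooled comparisons disagree (Campaign T wins within each engagement tier; Campaign X wins overall), so the answer turns on the causal role of engagement tier.
Here engagement tier is a common cause — it drives both which campaign a case falls under and the outcome. The crude comparison mixes populations; the stratum-specific rates are the causally relevant ones.
Standardising Campaign X to the population engagement tier mix: 0.478·926/2112 + 0.522·19/288 = 0.244.

0.24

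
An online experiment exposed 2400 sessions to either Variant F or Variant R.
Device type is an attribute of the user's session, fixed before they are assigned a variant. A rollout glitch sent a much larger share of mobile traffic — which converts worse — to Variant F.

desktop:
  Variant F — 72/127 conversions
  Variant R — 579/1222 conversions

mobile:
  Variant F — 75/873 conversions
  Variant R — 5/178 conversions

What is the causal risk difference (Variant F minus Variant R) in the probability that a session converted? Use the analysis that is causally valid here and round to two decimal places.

+0.08

The device type-specific comparison favours Variant F throughout, but the pooled figures favour Variant R. The question is whether to condition on device type.
Device type satisfies the back-door criterion: it is not a descendant of the variant, and it blocks the spurious path from variant to outcome. Adjusting for it (i.e., using the within-device type rates) gives the causal effect.
Adjusting over the population distribution of device type: 0.562·(0.567−0.474) + 0.438·(0.086−0.028) = +0.078.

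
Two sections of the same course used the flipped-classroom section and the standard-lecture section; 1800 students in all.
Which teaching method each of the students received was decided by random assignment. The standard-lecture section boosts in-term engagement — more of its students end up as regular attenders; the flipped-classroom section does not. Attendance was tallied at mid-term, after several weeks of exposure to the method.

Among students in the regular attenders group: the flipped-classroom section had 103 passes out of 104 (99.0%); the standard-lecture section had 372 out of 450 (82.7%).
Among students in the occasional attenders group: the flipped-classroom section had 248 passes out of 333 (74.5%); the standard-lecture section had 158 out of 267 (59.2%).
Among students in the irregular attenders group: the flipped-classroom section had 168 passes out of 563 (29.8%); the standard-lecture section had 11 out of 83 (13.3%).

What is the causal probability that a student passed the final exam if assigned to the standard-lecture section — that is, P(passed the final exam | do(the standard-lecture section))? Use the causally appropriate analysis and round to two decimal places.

The mid-term attendance-specific comparison favours the flipped-classroom section throughout, but the pooled figures favour the standard-lecture section. The question is whether to condition on mid-term attendance.
Mid-term attendance is downstream of the teaching method. One should not condition on a consequence of treatment, so the overall rates are the right comparison.
So P(outcome | do(the standard-lecture section)) is just the pooled rate for the standard-lecture section: 541/800 = 0.676.

0.68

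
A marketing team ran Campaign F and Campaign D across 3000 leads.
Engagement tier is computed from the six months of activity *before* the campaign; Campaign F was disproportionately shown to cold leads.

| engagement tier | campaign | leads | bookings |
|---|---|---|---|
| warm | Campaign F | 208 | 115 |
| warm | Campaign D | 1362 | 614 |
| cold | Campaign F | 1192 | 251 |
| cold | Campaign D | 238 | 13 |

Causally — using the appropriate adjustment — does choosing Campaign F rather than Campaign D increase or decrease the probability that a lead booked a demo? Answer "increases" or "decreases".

increases

Here engagement tier is a common cause — it drives both which campaign a case falls under and the outcome. The crude comparison mixes populations; the stratum-specific rates are the causally relevant ones.
Within each level — warm: 55.3% vs 45.1%; cold: 21.1% vs 5.5% — Campaign F is higher every time.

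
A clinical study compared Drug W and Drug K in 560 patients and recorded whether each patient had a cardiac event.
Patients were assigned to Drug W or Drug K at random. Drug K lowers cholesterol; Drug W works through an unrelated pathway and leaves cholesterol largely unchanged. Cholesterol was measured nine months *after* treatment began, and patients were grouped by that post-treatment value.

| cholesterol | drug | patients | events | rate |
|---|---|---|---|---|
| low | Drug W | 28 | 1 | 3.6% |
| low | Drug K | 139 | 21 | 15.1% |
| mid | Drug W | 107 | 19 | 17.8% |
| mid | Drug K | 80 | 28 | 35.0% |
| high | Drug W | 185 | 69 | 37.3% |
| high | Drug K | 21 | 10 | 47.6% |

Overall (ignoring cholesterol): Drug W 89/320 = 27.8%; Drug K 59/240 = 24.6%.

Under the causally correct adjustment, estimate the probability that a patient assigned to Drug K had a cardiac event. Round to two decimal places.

0.25

Drug W is lower inside every cholesterol stratum but Drug K is lower in aggregate. Whether to stratify depends on how cholesterol relates to the drug.
Stratifying would compare drugs among patients the drugs themselves sorted into cholesterol groups — a form of selection on an intermediate. The unconditioned pooled rates give the total causal effect.
So P(outcome | do(Drug K)) is just the pooled rate for Drug K: 59/240 = 0.246.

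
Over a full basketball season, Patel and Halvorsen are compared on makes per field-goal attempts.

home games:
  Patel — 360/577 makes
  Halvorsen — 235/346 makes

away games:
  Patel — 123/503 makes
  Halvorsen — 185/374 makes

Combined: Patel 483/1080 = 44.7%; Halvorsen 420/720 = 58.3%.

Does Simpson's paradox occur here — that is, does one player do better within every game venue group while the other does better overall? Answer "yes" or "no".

no

Within each game venue level (home games 62.4% vs 67.9%; away games 24.5% vs 49.5%), Halvorsen has the higher rate every time. Pooled: 44.7% vs 58.3% — Halvorsen has the higher rate overall. They agree.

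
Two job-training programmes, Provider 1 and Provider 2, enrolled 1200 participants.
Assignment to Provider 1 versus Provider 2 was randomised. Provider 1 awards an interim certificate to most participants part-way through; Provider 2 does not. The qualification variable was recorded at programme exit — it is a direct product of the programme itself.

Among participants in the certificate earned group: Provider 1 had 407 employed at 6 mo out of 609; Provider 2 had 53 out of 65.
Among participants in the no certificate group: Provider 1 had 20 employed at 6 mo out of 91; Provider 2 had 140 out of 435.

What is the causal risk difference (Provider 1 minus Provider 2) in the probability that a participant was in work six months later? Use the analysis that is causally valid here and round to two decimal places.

+0.22

Qualification attained during the programme here is a post-treatment variable shaped by the programme; conditioning on it would introduce bias rather than remove it. The overall comparison is the causal one.
The causal difference is the pooled difference: 0.610 − 0.386 = +0.224.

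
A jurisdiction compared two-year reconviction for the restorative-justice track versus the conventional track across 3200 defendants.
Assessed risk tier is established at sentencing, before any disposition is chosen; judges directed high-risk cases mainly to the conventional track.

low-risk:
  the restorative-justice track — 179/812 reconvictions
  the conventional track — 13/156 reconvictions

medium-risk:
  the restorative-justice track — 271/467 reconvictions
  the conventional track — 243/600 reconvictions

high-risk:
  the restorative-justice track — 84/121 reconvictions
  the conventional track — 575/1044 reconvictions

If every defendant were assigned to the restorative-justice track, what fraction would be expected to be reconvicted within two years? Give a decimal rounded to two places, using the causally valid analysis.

0.51

The imbalance in assessed risk tier arose from how defendants were allocated, not from anything the disposition did; and assessed risk tier independently affects the outcome. The pooled gap is confounded — condition on assessed risk tier.
Standardising the restorative-justice track to the population assessed risk tier mix: 0.302·179/812 + 0.333·271/467 + 0.364·84/121 = 0.513.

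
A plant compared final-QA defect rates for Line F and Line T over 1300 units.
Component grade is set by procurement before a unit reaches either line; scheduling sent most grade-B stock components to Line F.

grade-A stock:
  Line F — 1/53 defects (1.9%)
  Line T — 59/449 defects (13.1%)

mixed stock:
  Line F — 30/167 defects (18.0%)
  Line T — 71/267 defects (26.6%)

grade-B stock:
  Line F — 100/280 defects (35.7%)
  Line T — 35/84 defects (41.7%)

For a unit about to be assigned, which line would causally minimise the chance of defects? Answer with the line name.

The stratified and pooled comparisons disagree (Line F wins within each component grade; Line T wins overall), so the answer turns on the causal role of component grade.
Component grade differs across lines for reasons unrelated to any effect of the line itself, and it separately predicts the outcome — a classic confounder. We must compare within component grade levels.
Within each level — grade-A stock: 1.9% vs 13.1%; mixed stock: 18.0% vs 26.6%; grade-B stock: 35.7% vs 41.7% — Line F is lower every time.

Line F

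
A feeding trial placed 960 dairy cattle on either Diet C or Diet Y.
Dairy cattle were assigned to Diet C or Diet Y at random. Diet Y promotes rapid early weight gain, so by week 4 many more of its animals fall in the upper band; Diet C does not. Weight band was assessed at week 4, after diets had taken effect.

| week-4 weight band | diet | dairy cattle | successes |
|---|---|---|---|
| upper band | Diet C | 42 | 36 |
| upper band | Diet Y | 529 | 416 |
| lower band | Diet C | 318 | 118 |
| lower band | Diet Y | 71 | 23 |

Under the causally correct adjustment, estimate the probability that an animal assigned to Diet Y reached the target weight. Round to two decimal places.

0.73

Week-4 weight band lies on the pathway diet → week-4 weight band → outcome, so adjusting for it blocks the indirect effect. For the total causal effect of diet, use the unadjusted pooled rates.
So P(outcome | do(Diet Y)) is just the pooled rate for Diet Y: 439/600 = 0.732.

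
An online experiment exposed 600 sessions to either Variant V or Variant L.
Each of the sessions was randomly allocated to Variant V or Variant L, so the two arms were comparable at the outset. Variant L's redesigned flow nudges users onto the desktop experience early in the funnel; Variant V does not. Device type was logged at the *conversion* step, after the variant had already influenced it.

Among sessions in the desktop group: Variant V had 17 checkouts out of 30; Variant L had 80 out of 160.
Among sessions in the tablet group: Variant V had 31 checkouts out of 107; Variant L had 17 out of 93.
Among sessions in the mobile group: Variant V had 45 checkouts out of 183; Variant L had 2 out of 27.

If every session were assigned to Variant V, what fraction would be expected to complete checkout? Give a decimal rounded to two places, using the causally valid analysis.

Stratifying would compare variants among sessions the variants themselves sorted into device type groups — a form of selection on an intermediate. The unconditioned pooled rates give the total causal effect.
So P(outcome | do(Variant V)) is just the pooled rate for Variant V: 93/320 = 0.291.

0.29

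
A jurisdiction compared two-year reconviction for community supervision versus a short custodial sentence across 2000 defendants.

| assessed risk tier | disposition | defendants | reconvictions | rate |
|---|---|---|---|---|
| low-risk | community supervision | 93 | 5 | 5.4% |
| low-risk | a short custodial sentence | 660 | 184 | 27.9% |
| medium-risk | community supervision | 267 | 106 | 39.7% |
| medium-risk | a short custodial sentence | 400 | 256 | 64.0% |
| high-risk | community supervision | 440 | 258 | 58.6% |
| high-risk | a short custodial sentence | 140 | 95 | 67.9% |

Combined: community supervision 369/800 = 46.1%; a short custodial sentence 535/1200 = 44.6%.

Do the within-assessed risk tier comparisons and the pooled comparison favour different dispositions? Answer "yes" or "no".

Within each assessed risk tier level (low-risk 5.4% vs 27.9%; medium-risk 39.7% vs 64.0%; high-risk 58.6% vs 67.9%), community supervision has the lower rate every time. Pooled: 46.1% vs 44.6% — a short custodial sentence has the lower rate overall. The two comparisons disagree.

yes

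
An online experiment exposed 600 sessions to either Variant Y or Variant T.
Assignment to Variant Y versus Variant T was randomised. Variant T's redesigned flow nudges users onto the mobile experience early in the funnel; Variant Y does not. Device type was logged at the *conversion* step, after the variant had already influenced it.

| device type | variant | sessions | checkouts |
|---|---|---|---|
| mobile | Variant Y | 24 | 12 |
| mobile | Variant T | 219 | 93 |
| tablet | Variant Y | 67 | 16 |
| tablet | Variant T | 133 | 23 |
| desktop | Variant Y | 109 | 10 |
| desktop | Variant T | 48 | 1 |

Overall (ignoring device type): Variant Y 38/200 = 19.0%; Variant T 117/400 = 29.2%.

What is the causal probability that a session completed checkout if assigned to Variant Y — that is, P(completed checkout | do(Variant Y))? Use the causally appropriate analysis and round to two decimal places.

Because the variant influences device type, device type is a post-treatment mediator, not a confounder. Stratifying on it would bias the estimate; the causal effect is the crude pooled difference.
So P(outcome | do(Variant Y)) is just the pooled rate for Variant Y: 38/200 = 0.190.

0.19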